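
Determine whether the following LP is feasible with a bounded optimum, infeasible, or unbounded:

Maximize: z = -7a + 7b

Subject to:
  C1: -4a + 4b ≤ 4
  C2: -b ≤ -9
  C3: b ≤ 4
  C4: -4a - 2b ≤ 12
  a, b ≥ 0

Infeasible (no feasible solution exists)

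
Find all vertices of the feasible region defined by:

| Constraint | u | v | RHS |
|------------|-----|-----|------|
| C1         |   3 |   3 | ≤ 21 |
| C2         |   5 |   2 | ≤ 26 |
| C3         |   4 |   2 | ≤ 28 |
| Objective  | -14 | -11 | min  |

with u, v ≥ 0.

(0, 0), (5.2, 0), (4, 3), (0, 7)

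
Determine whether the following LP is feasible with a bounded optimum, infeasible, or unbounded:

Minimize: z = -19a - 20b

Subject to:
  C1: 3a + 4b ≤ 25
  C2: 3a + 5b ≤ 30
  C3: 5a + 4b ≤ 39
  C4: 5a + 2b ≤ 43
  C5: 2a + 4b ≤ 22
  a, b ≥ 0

Feasible with a bounded optimal solution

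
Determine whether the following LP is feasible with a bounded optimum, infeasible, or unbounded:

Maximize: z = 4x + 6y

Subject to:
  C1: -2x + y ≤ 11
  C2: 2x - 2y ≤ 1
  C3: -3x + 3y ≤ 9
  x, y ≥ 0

Unbounded (objective can increase without bound)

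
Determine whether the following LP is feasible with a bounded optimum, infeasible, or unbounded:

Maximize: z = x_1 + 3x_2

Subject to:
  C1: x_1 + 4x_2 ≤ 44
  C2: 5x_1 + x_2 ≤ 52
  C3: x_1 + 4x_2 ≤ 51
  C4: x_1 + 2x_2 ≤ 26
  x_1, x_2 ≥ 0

Feasible with a bounded optimal solution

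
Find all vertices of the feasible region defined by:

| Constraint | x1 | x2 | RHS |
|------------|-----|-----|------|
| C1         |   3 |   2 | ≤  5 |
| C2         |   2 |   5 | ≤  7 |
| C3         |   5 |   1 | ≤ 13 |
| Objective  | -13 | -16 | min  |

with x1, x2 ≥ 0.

(0, 0), (1.667, 0), (1, 1), (0, 1.4)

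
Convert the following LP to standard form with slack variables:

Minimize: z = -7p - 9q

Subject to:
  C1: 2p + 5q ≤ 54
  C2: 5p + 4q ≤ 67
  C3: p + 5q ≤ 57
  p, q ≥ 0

min z = -7p - 9q

s.t.
  2p + 5q + s1 = 54
  5p + 4q + s2 = 67
  p + 5q + s3 = 57
  p, q, s1, s2, s3 ≥ 0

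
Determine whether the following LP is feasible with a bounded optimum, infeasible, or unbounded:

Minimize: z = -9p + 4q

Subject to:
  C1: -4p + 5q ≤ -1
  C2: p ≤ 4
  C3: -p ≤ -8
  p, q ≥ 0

Infeasible (no feasible solution exists)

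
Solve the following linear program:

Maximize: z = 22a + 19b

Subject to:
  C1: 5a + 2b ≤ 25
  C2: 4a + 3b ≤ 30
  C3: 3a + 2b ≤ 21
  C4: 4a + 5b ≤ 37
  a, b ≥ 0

Evaluate the objective at each vertex of the feasible region:
  z(0, 0) = 0
  z(5, 0) = 110
  z(3, 5) = 161  ←
  z(0, 7.4) = 140.6
The maximum is at a = 3, b = 5.

a = 3, b = 5, z = 161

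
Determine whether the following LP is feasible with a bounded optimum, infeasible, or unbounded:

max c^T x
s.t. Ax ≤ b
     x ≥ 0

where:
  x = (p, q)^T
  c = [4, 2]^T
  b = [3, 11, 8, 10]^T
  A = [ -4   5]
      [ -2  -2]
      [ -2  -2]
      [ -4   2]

Unbounded (objective can increase without bound)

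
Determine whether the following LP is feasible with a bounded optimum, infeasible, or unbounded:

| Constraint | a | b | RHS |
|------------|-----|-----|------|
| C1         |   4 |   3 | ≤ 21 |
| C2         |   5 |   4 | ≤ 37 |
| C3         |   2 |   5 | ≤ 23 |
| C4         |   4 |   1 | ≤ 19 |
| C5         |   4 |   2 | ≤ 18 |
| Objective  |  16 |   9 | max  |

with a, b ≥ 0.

Feasible with a bounded optimal solution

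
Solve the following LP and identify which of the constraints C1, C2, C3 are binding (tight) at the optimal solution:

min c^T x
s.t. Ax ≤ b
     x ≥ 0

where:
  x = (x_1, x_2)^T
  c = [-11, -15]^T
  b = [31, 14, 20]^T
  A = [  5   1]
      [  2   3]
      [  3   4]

At x_1 = 4, x_2 = 2, compute slack b - a·x for each constraint:
  C1: 31 − 22 = 9  (slack)
  C2: 14 − 14 = 0  (binding)
  C3: 20 − 20 = 0  (binding)

Optimal: x_1 = 4, x_2 = 2
Binding: C2, C3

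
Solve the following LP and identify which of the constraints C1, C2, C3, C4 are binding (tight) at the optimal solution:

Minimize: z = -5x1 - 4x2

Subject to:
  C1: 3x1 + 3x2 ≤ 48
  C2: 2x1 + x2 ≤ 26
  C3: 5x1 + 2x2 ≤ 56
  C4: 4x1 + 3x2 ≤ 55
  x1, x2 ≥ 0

At x1 = 7, x2 = 9, compute slack b - a·x for each constraint:
  C1: 48 − 48 = 0  (binding)
  C2: 26 − 23 = 3  (slack)
  C3: 56 − 53 = 3  (slack)
  C4: 55 − 55 = 0  (binding)

Optimal: x1 = 7, x2 = 9
Binding: C1, C4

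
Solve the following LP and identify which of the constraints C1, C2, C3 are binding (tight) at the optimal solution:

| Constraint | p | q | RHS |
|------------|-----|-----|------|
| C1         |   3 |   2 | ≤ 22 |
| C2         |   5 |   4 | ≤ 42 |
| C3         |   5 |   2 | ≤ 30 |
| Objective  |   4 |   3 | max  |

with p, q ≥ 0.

At p = 2, q = 8, compute slack b - a·x for each constraint:
  C1: 22 − 22 = 0  (binding)
  C2: 42 − 42 = 0  (binding)
  C3: 30 − 26 = 4  (slack)

Optimal: p = 2, q = 8
Binding: C1, C2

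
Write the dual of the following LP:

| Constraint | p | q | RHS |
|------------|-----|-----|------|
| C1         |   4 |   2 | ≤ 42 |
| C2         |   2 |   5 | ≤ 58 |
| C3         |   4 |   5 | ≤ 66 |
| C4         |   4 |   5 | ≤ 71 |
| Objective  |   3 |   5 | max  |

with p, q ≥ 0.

Primal max cᵀx s.t. Ax ≤ b, x ≥ 0  →  Dual min bᵀy s.t. Aᵀy ≥ c, y ≥ 0.

Minimize: z = 42y1 + 58y2 + 66y3 + 71y4

Subject to:
  4y1 + 2y2 + 4y3 + 4y4 ≥ 3
  2y1 + 5y2 + 5y3 + 5y4 ≥ 5
  y1, y2, y3, y4 ≥ 0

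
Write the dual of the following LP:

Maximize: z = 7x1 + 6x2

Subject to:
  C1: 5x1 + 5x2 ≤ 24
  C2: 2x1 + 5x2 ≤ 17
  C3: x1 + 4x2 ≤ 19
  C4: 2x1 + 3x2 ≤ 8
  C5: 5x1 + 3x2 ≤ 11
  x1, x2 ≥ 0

Primal max cᵀx s.t. Ax ≤ b, x ≥ 0  →  Dual min bᵀy s.t. Aᵀy ≥ c, y ≥ 0.

Minimize: z = 24y1 + 17y2 + 19y3 + 8y4 + 11y5

Subject to:
  5y1 + 2y2 + y3 + 2y4 + 5y5 ≥ 7
  5y1 + 5y2 + 4y3 + 3y4 + 3y5 ≥ 6
  y1, y2, y3, y4, y5 ≥ 0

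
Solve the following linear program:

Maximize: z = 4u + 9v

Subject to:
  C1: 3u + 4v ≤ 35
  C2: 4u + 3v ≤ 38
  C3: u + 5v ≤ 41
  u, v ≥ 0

Evaluate the objective at each vertex of the feasible region:
  z(0, 0) = 0
  z(9.5, 0) = 38
  z(6.714, 3.714) = 60.29
  z(1, 8) = 76  ←
  z(0, 8.2) = 73.8
The maximum is at u = 1, v = 8.

u = 1, v = 8, z = 76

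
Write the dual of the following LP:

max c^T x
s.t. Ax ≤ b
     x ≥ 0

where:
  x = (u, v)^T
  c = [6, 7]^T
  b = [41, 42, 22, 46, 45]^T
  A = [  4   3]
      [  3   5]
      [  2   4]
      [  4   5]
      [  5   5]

Primal max cᵀx s.t. Ax ≤ b, x ≥ 0  →  Dual min bᵀy s.t. Aᵀy ≥ c, y ≥ 0.

Minimize: z = 41y1 + 42y2 + 22y3 + 46y4 + 45y5

Subject to:
  4y1 + 3y2 + 2y3 + 4y4 + 5y5 ≥ 6
  3y1 + 5y2 + 4y3 + 5y4 + 5y5 ≥ 7
  y1, y2, y3, y4, y5 ≥ 0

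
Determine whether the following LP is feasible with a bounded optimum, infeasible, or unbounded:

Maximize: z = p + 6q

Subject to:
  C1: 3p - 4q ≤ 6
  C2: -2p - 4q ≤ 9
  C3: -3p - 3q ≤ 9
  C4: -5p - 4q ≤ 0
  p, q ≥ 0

Unbounded (objective can increase without bound)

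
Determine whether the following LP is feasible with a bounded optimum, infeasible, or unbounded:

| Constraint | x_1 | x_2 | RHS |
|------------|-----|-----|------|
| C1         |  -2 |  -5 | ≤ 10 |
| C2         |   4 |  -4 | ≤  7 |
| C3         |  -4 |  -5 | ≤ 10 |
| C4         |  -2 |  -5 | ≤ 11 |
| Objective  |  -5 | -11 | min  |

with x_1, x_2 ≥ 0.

Unbounded (objective can decrease without bound)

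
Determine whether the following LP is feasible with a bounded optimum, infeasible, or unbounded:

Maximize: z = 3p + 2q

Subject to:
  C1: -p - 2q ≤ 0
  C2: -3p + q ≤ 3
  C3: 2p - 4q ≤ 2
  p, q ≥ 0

Unbounded (objective can increase without bound)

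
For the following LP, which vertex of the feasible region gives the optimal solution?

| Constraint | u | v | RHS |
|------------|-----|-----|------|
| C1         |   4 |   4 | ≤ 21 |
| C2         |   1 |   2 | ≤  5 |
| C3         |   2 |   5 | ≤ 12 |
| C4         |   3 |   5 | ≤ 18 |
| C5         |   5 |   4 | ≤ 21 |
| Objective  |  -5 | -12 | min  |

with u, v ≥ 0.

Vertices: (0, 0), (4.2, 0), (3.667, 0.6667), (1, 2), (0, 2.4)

Evaluate the objective at each vertex of the feasible region:
  z(0, 0) = 0
  z(4.2, 0) = -21
  z(3.667, 0.6667) = -26.33
  z(1, 2) = -29  ←
  z(0, 2.4) = -28.8
The minimum is at u = 1, v = 2.

(1, 2)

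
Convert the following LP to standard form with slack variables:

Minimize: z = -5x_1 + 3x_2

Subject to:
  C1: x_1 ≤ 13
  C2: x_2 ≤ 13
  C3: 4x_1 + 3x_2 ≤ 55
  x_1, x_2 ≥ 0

min z = -5x_1 + 3x_2

s.t.
  x_1 + s1 = 13
  x_2 + s2 = 13
  4x_1 + 3x_2 + s3 = 55
  x_1, x_2, s1, s2, s3 ≥ 0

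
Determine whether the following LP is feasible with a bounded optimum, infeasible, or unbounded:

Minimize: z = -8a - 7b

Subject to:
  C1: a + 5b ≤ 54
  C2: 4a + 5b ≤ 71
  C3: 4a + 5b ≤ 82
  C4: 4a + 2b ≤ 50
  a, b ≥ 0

Feasible with a bounded optimal solution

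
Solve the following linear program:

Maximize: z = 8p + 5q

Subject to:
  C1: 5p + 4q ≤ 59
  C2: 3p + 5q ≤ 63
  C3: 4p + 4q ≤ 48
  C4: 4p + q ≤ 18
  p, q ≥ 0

Evaluate the objective at each vertex of the feasible region:
  z(0, 0) = 0
  z(4.5, 0) = 36
  z(2, 10) = 66  ←
  z(0, 12) = 60
The maximum is at p = 2, q = 10.

p = 2, q = 10, z = 66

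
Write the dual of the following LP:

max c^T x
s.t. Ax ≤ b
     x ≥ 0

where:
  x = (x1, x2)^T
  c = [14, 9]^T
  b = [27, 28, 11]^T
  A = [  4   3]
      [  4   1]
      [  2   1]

Primal max cᵀx s.t. Ax ≤ b, x ≥ 0  →  Dual min bᵀy s.t. Aᵀy ≥ c, y ≥ 0.

Minimize: z = 27y1 + 28y2 + 11y3

Subject to:
  4y1 + 4y2 + 2y3 ≥ 14
  3y1 + y2 + y3 ≥ 9
  y1, y2, y3 ≥ 0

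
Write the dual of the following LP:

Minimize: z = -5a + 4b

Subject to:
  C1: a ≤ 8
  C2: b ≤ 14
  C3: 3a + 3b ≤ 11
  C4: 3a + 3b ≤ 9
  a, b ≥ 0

Primal min cᵀx s.t. Ax ≤ b, x ≥ 0  →  Dual max −bᵀy s.t. Aᵀy ≥ −c, y ≥ 0.

Maximize: z = -8y1 - 14y2 - 11y3 - 9y4

Subject to:
  y1 + 3y3 + 3y4 ≥ 5
  y2 + 3y3 + 3y4 ≥ -4
  y1, y2, y3, y4 ≥ 0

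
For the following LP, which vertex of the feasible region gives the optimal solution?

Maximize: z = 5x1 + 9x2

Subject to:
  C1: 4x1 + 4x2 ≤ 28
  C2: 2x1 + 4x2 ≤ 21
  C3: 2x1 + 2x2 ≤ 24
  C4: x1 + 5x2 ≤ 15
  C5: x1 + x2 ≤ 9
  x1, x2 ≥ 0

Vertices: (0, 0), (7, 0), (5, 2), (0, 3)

Evaluate the objective at each vertex of the feasible region:
  z(0, 0) = 0
  z(7, 0) = 35
  z(5, 2) = 43  ←
  z(0, 3) = 27
The maximum is at x1 = 5, x2 = 2.

(5, 2)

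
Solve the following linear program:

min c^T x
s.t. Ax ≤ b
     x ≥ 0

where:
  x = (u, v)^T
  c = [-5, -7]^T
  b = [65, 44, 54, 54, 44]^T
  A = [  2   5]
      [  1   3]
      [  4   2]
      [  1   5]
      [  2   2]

Evaluate the objective at each vertex of the feasible region:
  z(0, 0) = 0
  z(13.5, 0) = -67.5
  z(9, 9) = -108  ←
  z(0, 10.8) = -75.6
The minimum is at u = 9, v = 9.

u = 9, v = 9, z = -108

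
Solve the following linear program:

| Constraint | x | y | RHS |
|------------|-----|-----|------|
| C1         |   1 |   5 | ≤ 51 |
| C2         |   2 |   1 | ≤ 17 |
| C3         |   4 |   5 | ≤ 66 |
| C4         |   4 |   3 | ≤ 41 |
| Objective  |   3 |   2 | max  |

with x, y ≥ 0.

Evaluate the objective at each vertex of the feasible region:
  z(0, 0) = 0
  z(8.5, 0) = 25.5
  z(5, 7) = 29  ←
  z(3.059, 9.588) = 28.35
  z(0, 10.2) = 20.4
The maximum is at x = 5, y = 7.

x = 5, y = 7, z = 29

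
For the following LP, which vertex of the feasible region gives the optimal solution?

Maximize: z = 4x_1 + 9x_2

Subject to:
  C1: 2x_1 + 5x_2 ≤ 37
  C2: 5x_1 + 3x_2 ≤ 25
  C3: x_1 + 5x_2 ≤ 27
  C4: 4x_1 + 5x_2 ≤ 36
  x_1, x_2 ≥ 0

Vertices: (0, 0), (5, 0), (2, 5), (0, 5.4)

Evaluate the objective at each vertex of the feasible region:
  z(0, 0) = 0
  z(5, 0) = 20
  z(2, 5) = 53  ←
  z(0, 5.4) = 48.6
The maximum is at x_1 = 2, x_2 = 5.

(2, 5)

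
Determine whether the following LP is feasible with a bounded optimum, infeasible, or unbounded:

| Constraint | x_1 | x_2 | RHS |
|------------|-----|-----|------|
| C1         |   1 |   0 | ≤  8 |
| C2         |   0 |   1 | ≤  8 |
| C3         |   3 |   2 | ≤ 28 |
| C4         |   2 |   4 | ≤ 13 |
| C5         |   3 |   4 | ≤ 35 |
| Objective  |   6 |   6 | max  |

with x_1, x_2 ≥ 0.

Feasible with a bounded optimal solution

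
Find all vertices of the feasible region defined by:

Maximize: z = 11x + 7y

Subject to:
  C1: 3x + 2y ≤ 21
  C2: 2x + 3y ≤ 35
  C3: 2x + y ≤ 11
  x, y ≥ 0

(0, 0), (5.5, 0), (1, 9), (0, 10.5)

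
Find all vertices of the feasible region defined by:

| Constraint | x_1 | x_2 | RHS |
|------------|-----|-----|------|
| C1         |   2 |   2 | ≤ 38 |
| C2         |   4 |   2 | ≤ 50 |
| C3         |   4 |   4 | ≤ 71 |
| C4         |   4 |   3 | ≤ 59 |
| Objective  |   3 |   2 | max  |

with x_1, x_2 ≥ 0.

(0, 0), (12.5, 0), (8, 9), (5.75, 12), (0, 17.75)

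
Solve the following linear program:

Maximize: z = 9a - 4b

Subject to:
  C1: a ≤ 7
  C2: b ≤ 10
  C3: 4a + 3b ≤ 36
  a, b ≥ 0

Evaluate the objective at each vertex of the feasible region:
  z(0, 0) = 0
  z(7, 0) = 63  ←
  z(7, 2.667) = 52.33
  z(1.5, 10) = -26.5
  z(0, 10) = -40
The maximum is at a = 7, b = 0.

a = 7, b = 0, z = 63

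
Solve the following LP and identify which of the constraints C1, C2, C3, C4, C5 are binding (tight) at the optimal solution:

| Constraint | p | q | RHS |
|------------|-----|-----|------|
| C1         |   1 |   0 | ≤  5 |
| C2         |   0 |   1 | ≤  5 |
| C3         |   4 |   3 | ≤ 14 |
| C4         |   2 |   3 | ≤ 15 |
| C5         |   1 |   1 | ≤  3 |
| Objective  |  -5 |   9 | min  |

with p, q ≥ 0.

At p = 3, q = 0, compute slack b - a·x for each constraint:
  C1: 5 − 3 = 2  (slack)
  C2: 5 − 0 = 5  (slack)
  C3: 14 − 12 = 2  (slack)
  C4: 15 − 6 = 9  (slack)
  C5: 3 − 3 = 0  (binding)

Optimal: p = 3, q = 0
Binding: C5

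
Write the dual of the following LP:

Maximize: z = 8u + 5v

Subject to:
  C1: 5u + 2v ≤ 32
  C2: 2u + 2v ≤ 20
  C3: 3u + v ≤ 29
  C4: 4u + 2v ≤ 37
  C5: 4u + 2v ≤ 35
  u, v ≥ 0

Primal max cᵀx s.t. Ax ≤ b, x ≥ 0  →  Dual min bᵀy s.t. Aᵀy ≥ c, y ≥ 0.

Minimize: z = 32y1 + 20y2 + 29y3 + 37y4 + 35y5

Subject to:
  5y1 + 2y2 + 3y3 + 4y4 + 4y5 ≥ 8
  2y1 + 2y2 + y3 + 2y4 + 2y5 ≥ 5
  y1, y2, y3, y4, y5 ≥ 0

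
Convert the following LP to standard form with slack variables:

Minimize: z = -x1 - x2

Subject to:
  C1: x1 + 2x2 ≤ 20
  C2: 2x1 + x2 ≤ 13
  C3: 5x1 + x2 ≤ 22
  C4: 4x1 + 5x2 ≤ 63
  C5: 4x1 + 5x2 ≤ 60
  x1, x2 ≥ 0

min z = -x1 - x2

s.t.
  x1 + 2x2 + s1 = 20
  2x1 + x2 + s2 = 13
  5x1 + x2 + s3 = 22
  4x1 + 5x2 + s4 = 63
  4x1 + 5x2 + s5 = 60
  x1, x2, s1, s2, s3, s4, s5 ≥ 0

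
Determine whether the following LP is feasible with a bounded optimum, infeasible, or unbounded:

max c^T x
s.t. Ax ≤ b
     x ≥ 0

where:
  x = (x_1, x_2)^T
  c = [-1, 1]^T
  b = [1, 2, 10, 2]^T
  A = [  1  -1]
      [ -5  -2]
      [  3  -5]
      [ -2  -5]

Unbounded (objective can increase without bound)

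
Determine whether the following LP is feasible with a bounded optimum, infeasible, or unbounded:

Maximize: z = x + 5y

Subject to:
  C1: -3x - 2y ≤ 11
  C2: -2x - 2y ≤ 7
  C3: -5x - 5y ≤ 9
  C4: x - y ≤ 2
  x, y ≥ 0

Unbounded (objective can increase without bound)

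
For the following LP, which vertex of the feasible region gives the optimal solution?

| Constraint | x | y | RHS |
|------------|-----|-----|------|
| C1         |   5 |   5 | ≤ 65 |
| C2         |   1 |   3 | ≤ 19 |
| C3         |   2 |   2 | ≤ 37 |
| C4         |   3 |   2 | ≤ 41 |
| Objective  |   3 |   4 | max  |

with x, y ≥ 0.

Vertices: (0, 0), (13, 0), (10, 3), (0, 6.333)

Evaluate the objective at each vertex of the feasible region:
  z(0, 0) = 0
  z(13, 0) = 39
  z(10, 3) = 42  ←
  z(0, 6.333) = 25.33
The maximum is at x = 10, y = 3.

(10, 3)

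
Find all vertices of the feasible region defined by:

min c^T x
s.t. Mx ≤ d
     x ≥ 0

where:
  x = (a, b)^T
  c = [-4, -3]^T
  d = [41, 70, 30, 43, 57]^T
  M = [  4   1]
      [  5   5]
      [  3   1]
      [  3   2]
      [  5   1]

(0, 0), (10, 0), (8, 6), (0, 14)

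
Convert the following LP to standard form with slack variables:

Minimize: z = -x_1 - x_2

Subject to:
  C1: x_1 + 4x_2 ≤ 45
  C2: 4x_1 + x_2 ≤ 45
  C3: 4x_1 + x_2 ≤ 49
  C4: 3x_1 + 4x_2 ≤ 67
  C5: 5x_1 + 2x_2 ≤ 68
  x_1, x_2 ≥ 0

min z = -x_1 - x_2

s.t.
  x_1 + 4x_2 + s1 = 45
  4x_1 + x_2 + s2 = 45
  4x_1 + x_2 + s3 = 49
  3x_1 + 4x_2 + s4 = 67
  5x_1 + 2x_2 + s5 = 68
  x_1, x_2, s1, s2, s3, s4, s5 ≥ 0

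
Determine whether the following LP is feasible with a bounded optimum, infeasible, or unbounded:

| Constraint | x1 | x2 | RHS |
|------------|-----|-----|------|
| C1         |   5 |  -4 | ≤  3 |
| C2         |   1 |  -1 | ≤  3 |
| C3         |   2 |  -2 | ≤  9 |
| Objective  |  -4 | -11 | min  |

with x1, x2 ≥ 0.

Unbounded (objective can decrease without bound)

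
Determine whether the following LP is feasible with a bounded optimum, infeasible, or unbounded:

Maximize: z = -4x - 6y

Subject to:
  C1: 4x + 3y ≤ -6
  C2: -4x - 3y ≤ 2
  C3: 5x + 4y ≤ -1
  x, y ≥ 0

Infeasible (no feasible solution exists)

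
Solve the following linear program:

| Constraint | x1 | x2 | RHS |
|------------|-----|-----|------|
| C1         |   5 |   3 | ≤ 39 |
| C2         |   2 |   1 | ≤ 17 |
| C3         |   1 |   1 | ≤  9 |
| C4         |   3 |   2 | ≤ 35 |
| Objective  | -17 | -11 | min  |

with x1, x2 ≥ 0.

Evaluate the objective at each vertex of the feasible region:
  z(0, 0) = 0
  z(7.8, 0) = -132.6
  z(6, 3) = -135  ←
  z(0, 9) = -99
The minimum is at x1 = 6, x2 = 3.

x1 = 6, x2 = 3, z = -135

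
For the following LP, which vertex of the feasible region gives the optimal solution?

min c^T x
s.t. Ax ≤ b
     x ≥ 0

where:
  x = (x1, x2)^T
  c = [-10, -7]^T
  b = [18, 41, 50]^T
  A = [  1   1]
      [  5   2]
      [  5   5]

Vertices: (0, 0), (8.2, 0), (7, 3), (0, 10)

Evaluate the objective at each vertex of the feasible region:
  z(0, 0) = 0
  z(8.2, 0) = -82
  z(7, 3) = -91  ←
  z(0, 10) = -70
The minimum is at x1 = 7, x2 = 3.

(7, 3)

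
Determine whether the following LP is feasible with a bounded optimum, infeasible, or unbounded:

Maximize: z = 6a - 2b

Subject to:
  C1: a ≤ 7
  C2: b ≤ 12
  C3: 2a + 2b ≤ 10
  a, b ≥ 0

Feasible with a bounded optimal solution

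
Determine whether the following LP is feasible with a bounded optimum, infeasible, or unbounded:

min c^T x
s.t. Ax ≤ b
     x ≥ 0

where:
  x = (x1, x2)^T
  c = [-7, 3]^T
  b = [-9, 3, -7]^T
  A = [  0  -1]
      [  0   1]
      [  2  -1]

Infeasible (no feasible solution exists)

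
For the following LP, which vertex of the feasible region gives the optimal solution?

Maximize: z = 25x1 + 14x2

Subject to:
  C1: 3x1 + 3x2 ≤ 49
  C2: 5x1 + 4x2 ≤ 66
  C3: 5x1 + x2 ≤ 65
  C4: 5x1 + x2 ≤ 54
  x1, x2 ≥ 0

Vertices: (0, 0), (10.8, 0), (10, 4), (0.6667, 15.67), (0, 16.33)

Evaluate the objective at each vertex of the feasible region:
  z(0, 0) = 0
  z(10.8, 0) = 270
  z(10, 4) = 306  ←
  z(0.6667, 15.67) = 236
  z(0, 16.33) = 228.7
The maximum is at x1 = 10, x2 = 4.

(10, 4)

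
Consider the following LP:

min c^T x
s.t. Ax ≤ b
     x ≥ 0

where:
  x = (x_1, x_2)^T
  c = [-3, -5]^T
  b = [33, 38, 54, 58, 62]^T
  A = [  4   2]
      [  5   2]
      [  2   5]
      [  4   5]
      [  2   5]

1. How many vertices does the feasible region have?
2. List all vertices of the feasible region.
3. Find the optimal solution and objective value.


1. 6
2. (0, 0), (7.6, 0), (5, 6.5), (4.083, 8.333), (2, 10), (0, 10.8)
3. x_1 = 2, x_2 = 10, z = -56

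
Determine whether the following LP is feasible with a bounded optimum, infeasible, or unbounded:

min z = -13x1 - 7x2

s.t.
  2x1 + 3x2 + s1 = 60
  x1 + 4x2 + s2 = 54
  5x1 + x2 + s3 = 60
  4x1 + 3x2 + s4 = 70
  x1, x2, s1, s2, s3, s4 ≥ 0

Feasible with a bounded optimal solution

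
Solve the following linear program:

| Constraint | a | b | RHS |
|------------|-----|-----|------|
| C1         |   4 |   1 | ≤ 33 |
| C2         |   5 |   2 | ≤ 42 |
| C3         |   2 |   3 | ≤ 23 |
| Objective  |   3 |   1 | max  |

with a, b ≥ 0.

Evaluate the objective at each vertex of the feasible region:
  z(0, 0) = 0
  z(8.25, 0) = 24.75
  z(8, 1) = 25  ←
  z(7.273, 2.818) = 24.64
  z(0, 7.667) = 7.667
The maximum is at a = 8, b = 1.

a = 8, b = 1, z = 25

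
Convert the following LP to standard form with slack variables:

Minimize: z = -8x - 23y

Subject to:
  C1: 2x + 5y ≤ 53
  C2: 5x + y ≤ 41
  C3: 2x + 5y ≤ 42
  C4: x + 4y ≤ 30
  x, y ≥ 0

min z = -8x - 23y

s.t.
  2x + 5y + s1 = 53
  5x + y + s2 = 41
  2x + 5y + s3 = 42
  x + 4y + s4 = 30
  x, y, s1, s2, s3, s4 ≥ 0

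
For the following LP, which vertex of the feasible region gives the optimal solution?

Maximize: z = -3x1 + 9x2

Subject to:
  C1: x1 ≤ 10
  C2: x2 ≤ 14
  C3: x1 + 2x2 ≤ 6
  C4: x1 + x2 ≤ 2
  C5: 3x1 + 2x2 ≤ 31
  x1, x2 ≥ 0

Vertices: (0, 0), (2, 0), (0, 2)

Evaluate the objective at each vertex of the feasible region:
  z(0, 0) = 0
  z(2, 0) = -6
  z(0, 2) = 18  ←
The maximum is at x1 = 0, x2 = 2.

(0, 2)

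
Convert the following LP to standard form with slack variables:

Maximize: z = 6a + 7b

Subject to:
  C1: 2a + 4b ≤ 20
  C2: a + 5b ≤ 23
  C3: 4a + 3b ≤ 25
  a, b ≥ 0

max z = 6a + 7b

s.t.
  2a + 4b + s1 = 20
  a + 5b + s2 = 23
  4a + 3b + s3 = 25
  a, b, s1, s2, s3 ≥ 0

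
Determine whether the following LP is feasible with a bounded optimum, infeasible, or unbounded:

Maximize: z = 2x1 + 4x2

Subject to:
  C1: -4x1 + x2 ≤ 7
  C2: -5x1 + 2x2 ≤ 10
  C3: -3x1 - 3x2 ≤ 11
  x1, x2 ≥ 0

Unbounded (objective can increase without bound)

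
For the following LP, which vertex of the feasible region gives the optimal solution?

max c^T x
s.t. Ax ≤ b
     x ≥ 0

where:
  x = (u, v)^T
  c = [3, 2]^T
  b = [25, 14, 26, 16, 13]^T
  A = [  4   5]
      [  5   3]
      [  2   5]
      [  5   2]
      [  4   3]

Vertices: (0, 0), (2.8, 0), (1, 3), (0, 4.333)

Evaluate the objective at each vertex of the feasible region:
  z(0, 0) = 0
  z(2.8, 0) = 8.4
  z(1, 3) = 9  ←
  z(0, 4.333) = 8.667
The maximum is at u = 1, v = 3.

(1, 3)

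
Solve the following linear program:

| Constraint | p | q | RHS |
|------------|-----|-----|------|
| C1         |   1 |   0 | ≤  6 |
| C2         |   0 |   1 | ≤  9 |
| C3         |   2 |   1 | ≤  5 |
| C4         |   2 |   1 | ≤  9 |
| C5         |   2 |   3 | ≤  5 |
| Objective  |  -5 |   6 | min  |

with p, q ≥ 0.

Evaluate the objective at each vertex of the feasible region:
  z(0, 0) = 0
  z(2.5, 0) = -12.5  ←
  z(0, 1.667) = 10
The minimum is at p = 2.5, q = 0.

p = 2.5, q = 0, z = -12.5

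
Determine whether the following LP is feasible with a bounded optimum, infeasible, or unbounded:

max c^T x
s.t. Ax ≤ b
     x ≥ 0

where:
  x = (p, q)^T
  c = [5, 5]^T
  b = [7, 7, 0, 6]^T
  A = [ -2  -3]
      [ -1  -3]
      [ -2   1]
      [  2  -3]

Unbounded (objective can increase without bound)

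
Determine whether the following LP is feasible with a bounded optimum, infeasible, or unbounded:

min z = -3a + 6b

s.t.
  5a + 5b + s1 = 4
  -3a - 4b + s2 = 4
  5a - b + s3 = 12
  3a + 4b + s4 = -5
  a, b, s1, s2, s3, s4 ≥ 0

Infeasible (no feasible solution exists)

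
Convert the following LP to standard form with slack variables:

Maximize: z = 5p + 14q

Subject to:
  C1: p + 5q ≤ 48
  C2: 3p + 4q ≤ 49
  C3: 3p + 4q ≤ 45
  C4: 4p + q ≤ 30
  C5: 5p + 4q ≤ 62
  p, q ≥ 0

max z = 5p + 14q

s.t.
  p + 5q + s1 = 48
  3p + 4q + s2 = 49
  3p + 4q + s3 = 45
  4p + q + s4 = 30
  5p + 4q + s5 = 62
  p, q, s1, s2, s3, s4, s5 ≥ 0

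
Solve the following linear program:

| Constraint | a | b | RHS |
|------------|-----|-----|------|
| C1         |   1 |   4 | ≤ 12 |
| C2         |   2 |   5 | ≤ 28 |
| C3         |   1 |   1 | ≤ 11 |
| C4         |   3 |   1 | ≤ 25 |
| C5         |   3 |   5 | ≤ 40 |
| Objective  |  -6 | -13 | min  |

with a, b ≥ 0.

Evaluate the objective at each vertex of the feasible region:
  z(0, 0) = 0
  z(8.333, 0) = -50
  z(8, 1) = -61  ←
  z(0, 3) = -39
The minimum is at a = 8, b = 1.

a = 8, b = 1, z = -61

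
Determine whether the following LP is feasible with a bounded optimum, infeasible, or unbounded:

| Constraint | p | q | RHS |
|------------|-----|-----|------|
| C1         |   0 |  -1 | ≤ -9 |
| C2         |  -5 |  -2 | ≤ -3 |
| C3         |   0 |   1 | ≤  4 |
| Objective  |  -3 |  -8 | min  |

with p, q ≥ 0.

Infeasible (no feasible solution exists)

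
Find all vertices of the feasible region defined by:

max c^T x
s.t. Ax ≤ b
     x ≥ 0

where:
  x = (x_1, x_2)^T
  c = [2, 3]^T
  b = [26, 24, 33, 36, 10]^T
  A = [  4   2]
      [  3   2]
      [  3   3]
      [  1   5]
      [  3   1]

(0, 0), (3.333, 0), (1, 7), (0, 7.2)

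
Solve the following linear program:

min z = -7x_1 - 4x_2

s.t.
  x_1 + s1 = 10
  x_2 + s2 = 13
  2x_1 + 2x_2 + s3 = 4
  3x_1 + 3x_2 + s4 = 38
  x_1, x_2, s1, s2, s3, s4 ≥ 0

Evaluate the objective at each vertex of the feasible region:
  z(0, 0) = 0
  z(2, 0) = -14  ←
  z(0, 2) = -8
The minimum is at x_1 = 2, x_2 = 0.

x_1 = 2, x_2 = 0, z = -14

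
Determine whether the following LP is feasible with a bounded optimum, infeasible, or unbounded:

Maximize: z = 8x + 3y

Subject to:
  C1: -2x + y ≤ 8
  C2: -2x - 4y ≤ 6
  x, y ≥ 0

Unbounded (objective can increase without bound)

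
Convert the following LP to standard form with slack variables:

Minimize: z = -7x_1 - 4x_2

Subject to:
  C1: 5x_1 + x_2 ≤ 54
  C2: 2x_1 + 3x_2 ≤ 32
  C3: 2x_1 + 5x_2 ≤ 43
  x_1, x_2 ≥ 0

min z = -7x_1 - 4x_2

s.t.
  5x_1 + x_2 + s1 = 54
  2x_1 + 3x_2 + s2 = 32
  2x_1 + 5x_2 + s3 = 43
  x_1, x_2, s1, s2, s3 ≥ 0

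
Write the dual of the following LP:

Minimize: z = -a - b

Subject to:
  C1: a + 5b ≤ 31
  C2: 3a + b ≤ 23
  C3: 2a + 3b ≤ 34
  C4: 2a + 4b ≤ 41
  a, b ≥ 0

Primal min cᵀx s.t. Ax ≤ b, x ≥ 0  →  Dual max −bᵀy s.t. Aᵀy ≥ −c, y ≥ 0.

Maximize: z = -31y1 - 23y2 - 34y3 - 41y4

Subject to:
  y1 + 3y2 + 2y3 + 2y4 ≥ 1
  5y1 + y2 + 3y3 + 4y4 ≥ 1
  y1, y2, y3, y4 ≥ 0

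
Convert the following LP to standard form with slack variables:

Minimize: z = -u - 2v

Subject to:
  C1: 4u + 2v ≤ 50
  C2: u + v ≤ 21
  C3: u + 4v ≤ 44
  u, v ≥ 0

min z = -u - 2v

s.t.
  4u + 2v + s1 = 50
  u + v + s2 = 21
  u + 4v + s3 = 44
  u, v, s1, s2, s3 ≥ 0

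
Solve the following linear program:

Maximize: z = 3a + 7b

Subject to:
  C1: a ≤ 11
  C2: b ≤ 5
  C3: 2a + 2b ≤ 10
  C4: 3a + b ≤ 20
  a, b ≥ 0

Evaluate the objective at each vertex of the feasible region:
  z(0, 0) = 0
  z(5, 0) = 15
  z(0, 5) = 35  ←
The maximum is at a = 0, b = 5.

a = 0, b = 5, z = 35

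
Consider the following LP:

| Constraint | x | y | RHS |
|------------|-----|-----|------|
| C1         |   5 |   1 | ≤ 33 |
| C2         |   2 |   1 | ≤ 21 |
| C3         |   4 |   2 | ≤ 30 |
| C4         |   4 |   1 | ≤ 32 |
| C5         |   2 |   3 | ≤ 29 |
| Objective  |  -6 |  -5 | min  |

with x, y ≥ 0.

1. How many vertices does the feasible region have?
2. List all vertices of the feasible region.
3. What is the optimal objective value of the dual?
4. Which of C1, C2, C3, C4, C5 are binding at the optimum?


1. 5
2. (0, 0), (6.6, 0), (6, 3), (4, 7), (0, 9.667)
3. -59
4. C3, C5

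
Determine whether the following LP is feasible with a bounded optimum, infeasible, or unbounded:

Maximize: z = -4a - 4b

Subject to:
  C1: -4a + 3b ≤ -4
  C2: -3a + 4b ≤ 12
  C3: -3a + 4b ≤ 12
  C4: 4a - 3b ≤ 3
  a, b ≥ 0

Infeasible (no feasible solution exists)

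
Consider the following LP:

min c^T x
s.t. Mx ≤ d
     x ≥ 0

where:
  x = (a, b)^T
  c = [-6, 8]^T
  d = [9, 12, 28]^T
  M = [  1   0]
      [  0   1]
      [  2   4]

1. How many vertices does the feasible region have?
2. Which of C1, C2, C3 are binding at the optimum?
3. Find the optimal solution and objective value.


1. 4
2. C1
3. a = 9, b = 0, z = -54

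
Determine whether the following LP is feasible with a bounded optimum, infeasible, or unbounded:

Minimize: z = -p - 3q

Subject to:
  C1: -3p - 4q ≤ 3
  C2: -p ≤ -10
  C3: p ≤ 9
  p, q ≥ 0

Infeasible (no feasible solution exists)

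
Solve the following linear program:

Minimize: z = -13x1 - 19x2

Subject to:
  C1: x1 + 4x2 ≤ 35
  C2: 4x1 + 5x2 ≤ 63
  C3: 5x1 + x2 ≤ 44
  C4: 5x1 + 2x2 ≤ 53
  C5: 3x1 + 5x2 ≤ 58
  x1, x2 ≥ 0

Evaluate the objective at each vertex of the feasible region:
  z(0, 0) = 0
  z(8.8, 0) = -114.4
  z(7.476, 6.619) = -223
  z(7, 7) = -224  ←
  z(0, 8.75) = -166.2
The minimum is at x1 = 7, x2 = 7.

x1 = 7, x2 = 7, z = -224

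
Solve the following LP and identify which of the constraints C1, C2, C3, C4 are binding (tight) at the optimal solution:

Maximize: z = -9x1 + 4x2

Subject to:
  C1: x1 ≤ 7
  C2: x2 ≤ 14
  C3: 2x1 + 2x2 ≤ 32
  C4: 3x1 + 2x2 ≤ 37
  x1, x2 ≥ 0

At x1 = 0, x2 = 14, compute slack b - a·x for each constraint:
  C1: 7 − 0 = 7  (slack)
  C2: 14 − 14 = 0  (binding)
  C3: 32 − 28 = 4  (slack)
  C4: 37 − 28 = 9  (slack)

Optimal: x1 = 0, x2 = 14
Binding: C2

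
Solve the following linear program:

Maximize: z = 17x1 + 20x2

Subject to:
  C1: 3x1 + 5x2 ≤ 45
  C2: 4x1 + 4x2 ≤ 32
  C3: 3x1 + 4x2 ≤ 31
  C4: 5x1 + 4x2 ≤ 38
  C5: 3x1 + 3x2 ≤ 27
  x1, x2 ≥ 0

Evaluate the objective at each vertex of the feasible region:
  z(0, 0) = 0
  z(7.6, 0) = 129.2
  z(6, 2) = 142
  z(1, 7) = 157  ←
  z(0, 7.75) = 155
The maximum is at x1 = 1, x2 = 7.

x1 = 1, x2 = 7, z = 157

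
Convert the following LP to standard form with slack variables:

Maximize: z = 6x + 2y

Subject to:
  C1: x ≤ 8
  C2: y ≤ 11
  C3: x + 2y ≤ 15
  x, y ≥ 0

max z = 6x + 2y

s.t.
  x + s1 = 8
  y + s2 = 11
  x + 2y + s3 = 15
  x, y, s1, s2, s3 ≥ 0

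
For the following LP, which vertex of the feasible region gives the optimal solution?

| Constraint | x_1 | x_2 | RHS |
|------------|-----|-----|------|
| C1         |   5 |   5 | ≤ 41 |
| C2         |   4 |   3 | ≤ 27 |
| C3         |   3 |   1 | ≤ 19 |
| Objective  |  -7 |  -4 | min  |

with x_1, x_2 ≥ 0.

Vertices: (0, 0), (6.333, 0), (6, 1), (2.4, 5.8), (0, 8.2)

Evaluate the objective at each vertex of the feasible region:
  z(0, 0) = 0
  z(6.333, 0) = -44.33
  z(6, 1) = -46  ←
  z(2.4, 5.8) = -40
  z(0, 8.2) = -32.8
The minimum is at x_1 = 6, x_2 = 1.

(6, 1)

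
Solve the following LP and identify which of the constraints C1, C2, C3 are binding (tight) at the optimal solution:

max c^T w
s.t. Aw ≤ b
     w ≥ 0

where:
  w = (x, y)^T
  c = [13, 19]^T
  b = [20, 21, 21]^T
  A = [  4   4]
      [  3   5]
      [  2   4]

At x = 2, y = 3, compute slack b - a·x for each constraint:
  C1: 20 − 20 = 0  (binding)
  C2: 21 − 21 = 0  (binding)
  C3: 21 − 16 = 5  (slack)

Optimal: x = 2, y = 3
Binding: C1, C2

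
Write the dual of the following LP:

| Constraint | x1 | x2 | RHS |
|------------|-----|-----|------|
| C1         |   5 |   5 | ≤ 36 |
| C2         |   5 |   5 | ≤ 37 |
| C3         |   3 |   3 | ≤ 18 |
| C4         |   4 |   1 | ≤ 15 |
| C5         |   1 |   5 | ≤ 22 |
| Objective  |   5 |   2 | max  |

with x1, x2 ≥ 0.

Primal max cᵀx s.t. Ax ≤ b, x ≥ 0  →  Dual min bᵀy s.t. Aᵀy ≥ c, y ≥ 0.

Minimize: z = 36y1 + 37y2 + 18y3 + 15y4 + 22y5

Subject to:
  5y1 + 5y2 + 3y3 + 4y4 + y5 ≥ 5
  5y1 + 5y2 + 3y3 + y4 + 5y5 ≥ 2
  y1, y2, y3, y4, y5 ≥ 0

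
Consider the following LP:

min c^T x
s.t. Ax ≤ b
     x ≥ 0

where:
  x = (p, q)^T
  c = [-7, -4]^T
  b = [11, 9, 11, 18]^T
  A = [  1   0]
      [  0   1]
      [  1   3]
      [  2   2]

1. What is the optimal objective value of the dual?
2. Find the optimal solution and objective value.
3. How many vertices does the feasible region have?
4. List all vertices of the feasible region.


1. -63
2. p = 9, q = 0, z = -63
3. 4
4. (0, 0), (9, 0), (8, 1), (0, 3.667)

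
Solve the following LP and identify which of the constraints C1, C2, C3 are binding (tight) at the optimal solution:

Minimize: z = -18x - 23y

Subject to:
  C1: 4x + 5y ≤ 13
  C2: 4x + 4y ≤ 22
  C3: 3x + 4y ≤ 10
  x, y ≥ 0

At x = 2, y = 1, compute slack b - a·x for each constraint:
  C1: 13 − 13 = 0  (binding)
  C2: 22 − 12 = 10  (slack)
  C3: 10 − 10 = 0  (binding)

Optimal: x = 2, y = 1
Binding: C1, C3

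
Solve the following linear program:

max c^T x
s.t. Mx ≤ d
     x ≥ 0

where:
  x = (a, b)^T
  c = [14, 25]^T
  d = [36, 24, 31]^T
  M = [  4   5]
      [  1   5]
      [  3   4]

Evaluate the objective at each vertex of the feasible region:
  z(0, 0) = 0
  z(9, 0) = 126
  z(4, 4) = 156  ←
  z(0, 4.8) = 120
The maximum is at a = 4, b = 4.

a = 4, b = 4, z = 156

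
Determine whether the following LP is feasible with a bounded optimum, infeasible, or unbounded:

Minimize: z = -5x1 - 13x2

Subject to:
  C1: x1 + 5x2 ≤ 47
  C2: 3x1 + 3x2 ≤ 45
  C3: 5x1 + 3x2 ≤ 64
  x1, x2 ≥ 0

Feasible with a bounded optimal solution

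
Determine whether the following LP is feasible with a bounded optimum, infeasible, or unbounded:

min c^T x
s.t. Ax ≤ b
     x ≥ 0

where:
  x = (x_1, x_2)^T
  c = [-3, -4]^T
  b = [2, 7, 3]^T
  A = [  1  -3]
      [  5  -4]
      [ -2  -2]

Unbounded (objective can decrease without bound)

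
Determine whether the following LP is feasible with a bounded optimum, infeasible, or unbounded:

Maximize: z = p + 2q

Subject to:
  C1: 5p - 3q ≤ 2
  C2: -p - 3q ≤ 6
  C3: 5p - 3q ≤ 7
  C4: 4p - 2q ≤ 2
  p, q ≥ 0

Unbounded (objective can increase without bound)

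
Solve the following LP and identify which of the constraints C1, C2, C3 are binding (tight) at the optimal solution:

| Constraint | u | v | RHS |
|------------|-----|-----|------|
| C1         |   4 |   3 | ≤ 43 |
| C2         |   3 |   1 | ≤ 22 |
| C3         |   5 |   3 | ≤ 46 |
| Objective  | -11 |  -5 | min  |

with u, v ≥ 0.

At u = 5, v = 7, compute slack b - a·x for each constraint:
  C1: 43 − 41 = 2  (slack)
  C2: 22 − 22 = 0  (binding)
  C3: 46 − 46 = 0  (binding)

Optimal: u = 5, v = 7
Binding: C2, C3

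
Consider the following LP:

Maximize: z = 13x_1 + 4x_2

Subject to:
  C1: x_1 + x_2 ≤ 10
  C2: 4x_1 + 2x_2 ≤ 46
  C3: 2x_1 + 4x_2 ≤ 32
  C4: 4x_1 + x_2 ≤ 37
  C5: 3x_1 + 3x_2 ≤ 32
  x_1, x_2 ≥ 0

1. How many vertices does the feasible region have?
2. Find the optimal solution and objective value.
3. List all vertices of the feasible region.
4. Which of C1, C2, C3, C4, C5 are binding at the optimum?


1. 5
2. x_1 = 9, x_2 = 1, z = 121
3. (0, 0), (9.25, 0), (9, 1), (4, 6), (0, 8)
4. C1, C4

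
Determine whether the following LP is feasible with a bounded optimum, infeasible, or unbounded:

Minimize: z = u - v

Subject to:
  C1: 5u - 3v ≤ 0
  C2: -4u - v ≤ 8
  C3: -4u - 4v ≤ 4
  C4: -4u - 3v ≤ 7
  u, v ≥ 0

Unbounded (objective can decrease without bound)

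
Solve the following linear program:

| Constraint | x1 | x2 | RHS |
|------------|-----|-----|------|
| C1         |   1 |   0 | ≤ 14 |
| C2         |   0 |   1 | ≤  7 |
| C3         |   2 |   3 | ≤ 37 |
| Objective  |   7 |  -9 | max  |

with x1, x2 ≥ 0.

Evaluate the objective at each vertex of the feasible region:
  z(0, 0) = 0
  z(14, 0) = 98  ←
  z(14, 3) = 71
  z(8, 7) = -7
  z(0, 7) = -63
The maximum is at x1 = 14, x2 = 0.

x1 = 14, x2 = 0, z = 98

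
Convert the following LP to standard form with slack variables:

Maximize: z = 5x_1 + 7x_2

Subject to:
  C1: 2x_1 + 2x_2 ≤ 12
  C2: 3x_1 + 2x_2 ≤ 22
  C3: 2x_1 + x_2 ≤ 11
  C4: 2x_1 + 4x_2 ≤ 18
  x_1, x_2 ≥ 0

max z = 5x_1 + 7x_2

s.t.
  2x_1 + 2x_2 + s1 = 12
  3x_1 + 2x_2 + s2 = 22
  2x_1 + x_2 + s3 = 11
  2x_1 + 4x_2 + s4 = 18
  x_1, x_2, s1, s2, s3, s4 ≥ 0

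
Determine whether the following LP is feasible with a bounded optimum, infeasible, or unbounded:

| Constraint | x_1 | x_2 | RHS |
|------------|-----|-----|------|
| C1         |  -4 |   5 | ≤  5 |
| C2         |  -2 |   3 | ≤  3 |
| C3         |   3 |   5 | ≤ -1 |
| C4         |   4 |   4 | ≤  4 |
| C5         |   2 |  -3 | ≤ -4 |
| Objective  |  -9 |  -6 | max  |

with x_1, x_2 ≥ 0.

Infeasible (no feasible solution exists)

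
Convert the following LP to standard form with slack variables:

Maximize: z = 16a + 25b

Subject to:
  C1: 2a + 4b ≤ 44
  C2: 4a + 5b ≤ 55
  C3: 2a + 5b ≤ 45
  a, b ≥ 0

max z = 16a + 25b

s.t.
  2a + 4b + s1 = 44
  4a + 5b + s2 = 55
  2a + 5b + s3 = 45
  a, b, s1, s2, s3 ≥ 0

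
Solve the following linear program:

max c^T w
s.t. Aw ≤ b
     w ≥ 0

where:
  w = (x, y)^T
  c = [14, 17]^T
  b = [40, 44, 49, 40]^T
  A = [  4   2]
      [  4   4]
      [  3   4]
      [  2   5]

Evaluate the objective at each vertex of the feasible region:
  z(0, 0) = 0
  z(10, 0) = 140
  z(9, 2) = 160
  z(5, 6) = 172  ←
  z(0, 8) = 136
The maximum is at x = 5, y = 6.

x = 5, y = 6, z = 172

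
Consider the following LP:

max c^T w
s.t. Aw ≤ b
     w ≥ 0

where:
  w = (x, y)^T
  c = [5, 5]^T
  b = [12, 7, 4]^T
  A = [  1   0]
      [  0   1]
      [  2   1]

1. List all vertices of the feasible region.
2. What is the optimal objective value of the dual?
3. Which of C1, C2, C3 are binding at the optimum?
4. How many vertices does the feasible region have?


1. (0, 0), (2, 0), (0, 4)
2. 20
3. C3
4. 3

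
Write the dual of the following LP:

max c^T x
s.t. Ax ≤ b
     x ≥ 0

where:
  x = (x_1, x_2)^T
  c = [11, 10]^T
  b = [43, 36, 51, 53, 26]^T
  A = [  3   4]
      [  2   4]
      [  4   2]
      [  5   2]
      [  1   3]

Primal max cᵀx s.t. Ax ≤ b, x ≥ 0  →  Dual min bᵀy s.t. Aᵀy ≥ c, y ≥ 0.

Minimize: z = 43y1 + 36y2 + 51y3 + 53y4 + 26y5

Subject to:
  3y1 + 2y2 + 4y3 + 5y4 + y5 ≥ 11
  4y1 + 4y2 + 2y3 + 2y4 + 3y5 ≥ 10
  y1, y2, y3, y4, y5 ≥ 0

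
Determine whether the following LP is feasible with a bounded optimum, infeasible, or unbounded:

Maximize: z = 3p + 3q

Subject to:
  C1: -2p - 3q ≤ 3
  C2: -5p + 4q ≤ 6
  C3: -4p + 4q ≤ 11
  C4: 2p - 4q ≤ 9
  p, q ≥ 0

Unbounded (objective can increase without bound)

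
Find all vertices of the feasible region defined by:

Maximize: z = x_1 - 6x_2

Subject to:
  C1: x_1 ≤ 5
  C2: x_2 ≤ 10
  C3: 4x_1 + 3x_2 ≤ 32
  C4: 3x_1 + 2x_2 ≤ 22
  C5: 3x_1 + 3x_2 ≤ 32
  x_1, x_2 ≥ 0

(0, 0), (5, 0), (5, 3.5), (2, 8), (0.5, 10), (0, 10)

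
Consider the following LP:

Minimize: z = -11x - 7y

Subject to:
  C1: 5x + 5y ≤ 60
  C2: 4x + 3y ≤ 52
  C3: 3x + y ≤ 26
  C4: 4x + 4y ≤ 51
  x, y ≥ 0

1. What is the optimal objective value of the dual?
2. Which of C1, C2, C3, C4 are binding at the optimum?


1. -112
2. C1, C3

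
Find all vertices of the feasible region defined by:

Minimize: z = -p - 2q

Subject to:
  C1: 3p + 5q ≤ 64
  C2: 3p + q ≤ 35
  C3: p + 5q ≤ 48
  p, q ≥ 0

(0, 0), (11.67, 0), (9.25, 7.25), (8, 8), (0, 9.6)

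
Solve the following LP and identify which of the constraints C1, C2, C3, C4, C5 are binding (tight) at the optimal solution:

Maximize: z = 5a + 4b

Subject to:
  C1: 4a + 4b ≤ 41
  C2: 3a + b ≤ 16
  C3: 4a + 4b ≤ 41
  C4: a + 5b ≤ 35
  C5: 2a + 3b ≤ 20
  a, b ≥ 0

At a = 4, b = 4, compute slack b - a·x for each constraint:
  C1: 41 − 32 = 9  (slack)
  C2: 16 − 16 = 0  (binding)
  C3: 41 − 32 = 9  (slack)
  C4: 35 − 24 = 11  (slack)
  C5: 20 − 20 = 0  (binding)

Optimal: a = 4, b = 4
Binding: C2, C5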